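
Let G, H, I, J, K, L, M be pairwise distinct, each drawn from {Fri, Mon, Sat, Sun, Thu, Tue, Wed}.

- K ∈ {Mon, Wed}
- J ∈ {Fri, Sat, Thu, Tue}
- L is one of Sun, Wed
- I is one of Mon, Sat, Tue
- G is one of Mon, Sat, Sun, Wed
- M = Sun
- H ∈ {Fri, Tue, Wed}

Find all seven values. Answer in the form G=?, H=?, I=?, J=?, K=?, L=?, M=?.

G=Sat, H=Fri, I=Tue, J=Thu, K=Mon, L=Wed, M=Sun

M must be Sun (only option left). Remove Sun from G, L.
That leaves L = Wed. Strike Wed from G, H, K.
K must be Mon (only option left). Strike Mon from G, I.
G has just one choice, so G = Sat. Remove Sat from I, J.
I has just one choice, so I = Tue. Remove Tue from H, J.
That leaves H = Fri. So J can't be Fri.
That leaves J = Thu.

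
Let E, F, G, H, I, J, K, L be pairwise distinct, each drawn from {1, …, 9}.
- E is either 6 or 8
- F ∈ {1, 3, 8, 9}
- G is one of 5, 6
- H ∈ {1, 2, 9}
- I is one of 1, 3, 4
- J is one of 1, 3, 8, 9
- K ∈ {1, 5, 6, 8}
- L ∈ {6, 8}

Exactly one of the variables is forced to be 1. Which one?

The 8 variables together cover exactly {1, 2, 3, 4, 5, 6, 8, 9} — 8 values for 8 variables — and 2 appears only in H's list, so H = 2.
The 7 still-open variables draw from only 7 values {1, 3, 4, 5, 6, 8, 9}, so each is used; only I can be 4, hence I = 4.
E and L between them cover only {6, 8} — a naked pair. Remove those values from F, G, J, K.
G's domain is down to {5}, so G = 5. Remove 5 from K.
So 1 goes to K.

K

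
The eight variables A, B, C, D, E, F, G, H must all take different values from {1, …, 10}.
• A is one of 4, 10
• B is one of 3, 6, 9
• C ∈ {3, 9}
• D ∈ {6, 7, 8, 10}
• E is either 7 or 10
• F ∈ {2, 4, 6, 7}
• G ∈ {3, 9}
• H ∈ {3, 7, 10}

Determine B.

Among the 8 variables, 2 fits only F (and all 8 values in {2, 3, 4, 6, 7, 8, 9, 10} must be used), so F = 2.
Among the 7 still-open variables, 4 fits only A (and all 7 values in {3, 4, 6, 7, 8, 9, 10} must be used), so A = 4.
The 6 still-open variables together cover exactly {3, 6, 7, 8, 9, 10} — 6 values for 6 variables — and 8 appears only in D's list, so D = 8.
The 5 still-open variables together cover exactly {3, 6, 7, 9, 10} — 5 values for 5 variables — and 6 appears only in B's list, so B = 6.

6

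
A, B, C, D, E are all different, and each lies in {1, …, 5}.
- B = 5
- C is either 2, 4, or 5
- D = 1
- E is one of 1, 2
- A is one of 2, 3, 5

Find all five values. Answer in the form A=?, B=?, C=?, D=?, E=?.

A=3, B=5, C=4, D=1, E=2

B's domain is down to {5}, so B = 5. Strike 5 from A, C.
D has just one choice, so D = 1. Strike 1 from E.
E must be 2 (only option left). Eliminate 2 elsewhere: A, C.
A must be 3 (only option left).
C has just one choice, so C = 4.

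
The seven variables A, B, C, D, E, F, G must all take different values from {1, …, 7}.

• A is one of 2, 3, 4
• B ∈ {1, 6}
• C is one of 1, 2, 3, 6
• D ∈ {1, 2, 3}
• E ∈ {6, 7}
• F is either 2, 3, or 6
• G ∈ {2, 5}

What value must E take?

The 7 variables draw from only 7 values {1, 2, 3, 4, 5, 6, 7}, so each is used; only A can be 4, hence A = 4.
The 6 still-open variables draw from only 6 values {1, 2, 3, 5, 6, 7}, so each is used; only G can be 5, hence G = 5.
The 5 still-open variables together cover exactly {1, 2, 3, 6, 7} — 5 values for 5 variables — and 7 appears only in E's list, so E = 7.

7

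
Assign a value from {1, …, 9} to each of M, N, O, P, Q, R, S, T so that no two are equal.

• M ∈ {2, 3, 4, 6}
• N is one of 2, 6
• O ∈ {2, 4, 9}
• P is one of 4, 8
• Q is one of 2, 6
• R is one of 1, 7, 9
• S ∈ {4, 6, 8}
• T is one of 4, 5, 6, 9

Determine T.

N and Q share exactly the 2 values {2, 6}; by pigeonhole those values go to them, so strike 2, 6 from M, O, S, T.
P and S between them cover only {4, 8} — a naked pair. Remove those values from M, O, T.
M must be 3 (only option left).
O must be 9 (only option left). So R, T can't be 9.
So T = 5.

5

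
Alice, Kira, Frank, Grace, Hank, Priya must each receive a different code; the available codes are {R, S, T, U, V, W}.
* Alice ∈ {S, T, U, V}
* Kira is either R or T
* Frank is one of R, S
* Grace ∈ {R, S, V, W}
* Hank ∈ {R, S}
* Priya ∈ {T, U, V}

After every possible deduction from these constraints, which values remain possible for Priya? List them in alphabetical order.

U, V

The 6 variables together cover exactly {R, S, T, U, V, W} — 6 values for 6 variables — and W appears only in Grace's list, so Grace = W.
The 2 variables Frank and Hank are confined to {R, S}, which locks those values in; drop them from Alice, Kira.
That leaves Kira = T. Remove T from Alice, Priya.
No further eliminations apply; Priya can still be any of U, V.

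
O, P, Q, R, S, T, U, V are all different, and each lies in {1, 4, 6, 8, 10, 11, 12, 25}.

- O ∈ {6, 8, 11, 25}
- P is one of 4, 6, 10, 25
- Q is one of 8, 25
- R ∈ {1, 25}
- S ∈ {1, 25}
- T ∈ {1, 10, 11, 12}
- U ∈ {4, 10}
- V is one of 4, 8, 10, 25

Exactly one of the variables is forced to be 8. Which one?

The 8 variables together cover exactly {1, 4, 6, 8, 10, 11, 12, 25} — 8 values for 8 variables — and 12 appears only in T's list, so T = 12.
The 7 still-open variables draw from only 7 values {1, 4, 6, 8, 10, 11, 25}, so each is used; only O can be 11, hence O = 11.
Among the 6 still-open variables, 6 fits only P (and all 6 values in {1, 4, 6, 8, 10, 25} must be used), so P = 6.
R and S between them cover only {1, 25} — a naked pair. Remove those values from Q, V.
So 8 goes to Q.

Q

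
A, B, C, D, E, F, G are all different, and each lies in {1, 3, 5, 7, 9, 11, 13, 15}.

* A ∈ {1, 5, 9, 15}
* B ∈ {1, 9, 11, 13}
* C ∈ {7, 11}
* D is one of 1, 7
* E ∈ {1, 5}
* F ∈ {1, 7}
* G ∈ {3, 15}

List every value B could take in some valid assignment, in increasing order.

D and F share exactly the 2 values {1, 7}; by pigeonhole those values go to them, so strike 1, 7 from A, B, C, E.
That leaves C = 11. Remove 11 from B.
That leaves E = 5. Strike 5 from A.
No further eliminations apply; B can still be any of 9, 13.

9, 13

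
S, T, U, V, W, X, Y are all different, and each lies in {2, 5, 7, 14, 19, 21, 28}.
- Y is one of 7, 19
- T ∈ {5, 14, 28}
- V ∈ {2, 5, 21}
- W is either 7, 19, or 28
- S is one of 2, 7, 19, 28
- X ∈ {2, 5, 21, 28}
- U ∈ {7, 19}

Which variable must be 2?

Among the 7 variables, 14 fits only T (and all 7 values in {2, 5, 7, 14, 19, 21, 28} must be used), so T = 14.
The 2 variables U and Y are confined to {7, 19}, which locks those values in; drop them from S, W.
W must be 28 (only option left). Remove 28 from S, X.
So 2 goes to S.

S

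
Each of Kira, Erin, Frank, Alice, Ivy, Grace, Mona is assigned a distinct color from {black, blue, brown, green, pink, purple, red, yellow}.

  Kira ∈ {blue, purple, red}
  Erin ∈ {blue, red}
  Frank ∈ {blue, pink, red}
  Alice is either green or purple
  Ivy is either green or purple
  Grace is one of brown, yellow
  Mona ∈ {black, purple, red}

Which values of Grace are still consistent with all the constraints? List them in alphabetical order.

Alice and Ivy share exactly the 2 values {green, purple}; by pigeonhole those values go to them, so strike green, purple from Kira, Mona.
Kira and Erin share exactly the 2 values {blue, red}; by pigeonhole those values go to them, so strike blue, red from Frank, Mona.
Frank must be pink (only option left).
Mona has just one choice, so Mona = black.
No further eliminations apply; Grace can still be any of brown, yellow.

brown, yellow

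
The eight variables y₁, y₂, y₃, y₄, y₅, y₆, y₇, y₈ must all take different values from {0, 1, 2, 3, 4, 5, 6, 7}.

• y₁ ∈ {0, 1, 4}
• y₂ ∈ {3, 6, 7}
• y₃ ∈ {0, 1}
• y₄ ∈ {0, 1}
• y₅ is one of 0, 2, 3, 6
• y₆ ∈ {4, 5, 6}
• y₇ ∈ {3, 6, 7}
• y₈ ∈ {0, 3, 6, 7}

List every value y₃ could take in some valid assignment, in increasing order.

The 8 variables together cover exactly {0, 1, 2, 3, 4, 5, 6, 7} — 8 values for 8 variables — and 2 appears only in y₅'s list, so y₅ = 2.
The 7 still-open variables draw from only 7 values {0, 1, 3, 4, 5, 6, 7}, so each is used; only y₆ can be 5, hence y₆ = 5.
The 6 still-open variables together cover exactly {0, 1, 3, 4, 6, 7} — 6 values for 6 variables — and 4 appears only in y₁'s list, so y₁ = 4.
y₃ and y₄ between them cover only {0, 1} — a naked pair. Remove those values from y₈.
No further eliminations apply; y₃ can still be any of 0, 1.

0, 1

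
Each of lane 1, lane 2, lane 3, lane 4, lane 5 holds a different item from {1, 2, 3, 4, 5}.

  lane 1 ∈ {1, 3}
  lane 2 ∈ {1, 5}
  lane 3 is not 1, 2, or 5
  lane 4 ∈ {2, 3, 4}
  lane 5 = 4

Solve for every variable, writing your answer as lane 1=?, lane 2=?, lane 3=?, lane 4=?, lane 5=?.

lane 5 must be 4 (only option left). Remove 4 from lane 3, lane 4.
lane 3 must be 3 (only option left). Remove 3 from lane 1, lane 4.
That leaves lane 4 = 2.
lane 1's domain is down to {1}, so lane 1 = 1. Strike 1 from lane 2.
lane 2's domain is down to {5}, so lane 2 = 5.

lane 1=1, lane 2=5, lane 3=3, lane 4=2, lane 5=4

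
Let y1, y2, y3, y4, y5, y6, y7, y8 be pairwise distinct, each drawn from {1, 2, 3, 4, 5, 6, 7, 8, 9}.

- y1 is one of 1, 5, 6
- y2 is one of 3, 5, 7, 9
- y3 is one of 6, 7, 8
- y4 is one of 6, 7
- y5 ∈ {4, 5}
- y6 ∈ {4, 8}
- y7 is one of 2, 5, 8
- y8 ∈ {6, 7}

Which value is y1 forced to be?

1

y4 and y8 between them cover only {6, 7} — a naked pair. Remove those values from y1, y2, y3.
y3 must be 8 (only option left). Strike 8 from y6, y7.
y6's domain is down to {4}, so y6 = 4. Remove 4 from y5.
y5 has just one choice, so y5 = 5. Strike 5 from y1, y2, y7.
So y1 = 1.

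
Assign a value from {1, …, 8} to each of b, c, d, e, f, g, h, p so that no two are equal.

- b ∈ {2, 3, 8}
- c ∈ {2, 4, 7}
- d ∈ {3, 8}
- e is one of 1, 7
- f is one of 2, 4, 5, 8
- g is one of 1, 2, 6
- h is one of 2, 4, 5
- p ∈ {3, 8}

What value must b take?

The 8 variables draw from only 8 values {1, 2, 3, 4, 5, 6, 7, 8}, so each is used; only g can be 6, hence g = 6.
Among the 7 still-open variables, 1 fits only e (and all 7 values in {1, 2, 3, 4, 5, 7, 8} must be used), so e = 1.
The 6 still-open variables draw from only 6 values {2, 3, 4, 5, 7, 8}, so each is used; only c can be 7, hence c = 7.
The 2 variables d and p are confined to {3, 8}, which locks those values in; drop them from b, f.
So b = 2.

2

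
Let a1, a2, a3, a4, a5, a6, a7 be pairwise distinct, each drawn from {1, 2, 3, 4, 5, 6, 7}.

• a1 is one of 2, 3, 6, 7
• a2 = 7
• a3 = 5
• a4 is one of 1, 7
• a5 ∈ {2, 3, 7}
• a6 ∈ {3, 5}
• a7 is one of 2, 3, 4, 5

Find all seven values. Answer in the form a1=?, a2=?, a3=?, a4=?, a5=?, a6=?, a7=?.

a1=6, a2=7, a3=5, a4=1, a5=2, a6=3, a7=4

a2's domain is down to {7}, so a2 = 7. Remove 7 from a1, a4, a5.
a3's domain is down to {5}, so a3 = 5. Strike 5 from a6, a7.
That leaves a4 = 1.
a6's domain is down to {3}, so a6 = 3. Eliminate 3 elsewhere: a1, a5, a7.
a5 must be 2 (only option left). Eliminate 2 elsewhere: a1, a7.
a7 must be 4 (only option left).
That leaves a1 = 6.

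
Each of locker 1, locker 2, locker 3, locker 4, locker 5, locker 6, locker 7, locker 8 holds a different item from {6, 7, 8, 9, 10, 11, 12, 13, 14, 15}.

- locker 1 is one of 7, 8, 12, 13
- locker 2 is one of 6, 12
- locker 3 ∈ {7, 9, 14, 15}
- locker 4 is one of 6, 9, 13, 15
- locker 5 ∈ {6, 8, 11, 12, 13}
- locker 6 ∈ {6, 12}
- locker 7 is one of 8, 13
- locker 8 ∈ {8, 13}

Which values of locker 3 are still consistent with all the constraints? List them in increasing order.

9, 14, 15

locker 2 and locker 6 between them cover only {6, 12} — a naked pair. Remove those values from locker 1, locker 4, locker 5.
locker 7 and locker 8 share exactly the 2 values {8, 13}; by pigeonhole those values go to them, so strike 8, 13 from locker 1, locker 4, locker 5.
locker 1's domain is down to {7}, so locker 1 = 7. Strike 7 from locker 3.
locker 5 has just one choice, so locker 5 = 11.
No further eliminations apply; locker 3 can still be any of 9, 14, 15.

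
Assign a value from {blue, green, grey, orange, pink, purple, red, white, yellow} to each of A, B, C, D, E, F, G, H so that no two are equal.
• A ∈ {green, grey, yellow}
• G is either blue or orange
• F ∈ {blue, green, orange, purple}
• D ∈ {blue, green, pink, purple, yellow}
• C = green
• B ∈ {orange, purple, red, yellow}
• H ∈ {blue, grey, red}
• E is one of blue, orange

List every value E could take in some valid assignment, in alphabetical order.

blue, orange

C must be green (only option left). Remove green from A, D, F.
Among the 7 still-open variables, pink fits only D (and all 7 values in {blue, grey, orange, pink, purple, red, yellow} must be used), so D = pink.
The 2 variables E and G are confined to {blue, orange}, which locks those values in; drop them from B, F, H.
F has just one choice, so F = purple. Strike purple from B.
No further eliminations apply; E can still be any of blue, orange.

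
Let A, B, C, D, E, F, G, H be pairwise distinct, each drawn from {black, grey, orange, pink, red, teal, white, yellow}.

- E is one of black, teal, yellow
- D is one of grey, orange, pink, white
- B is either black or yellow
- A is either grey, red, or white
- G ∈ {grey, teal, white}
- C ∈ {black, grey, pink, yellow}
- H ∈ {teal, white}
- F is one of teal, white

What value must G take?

grey

The 8 variables together cover exactly {black, grey, orange, pink, red, teal, white, yellow} — 8 values for 8 variables — and orange appears only in D's list, so D = orange.
Among the 7 still-open variables, pink fits only C (and all 7 values in {black, grey, pink, red, teal, white, yellow} must be used), so C = pink.
Among the 6 still-open variables, red fits only A (and all 6 values in {black, grey, red, teal, white, yellow} must be used), so A = red.
Among the 5 still-open variables, grey fits only G (and all 5 values in {black, grey, teal, white, yellow} must be used), so G = grey.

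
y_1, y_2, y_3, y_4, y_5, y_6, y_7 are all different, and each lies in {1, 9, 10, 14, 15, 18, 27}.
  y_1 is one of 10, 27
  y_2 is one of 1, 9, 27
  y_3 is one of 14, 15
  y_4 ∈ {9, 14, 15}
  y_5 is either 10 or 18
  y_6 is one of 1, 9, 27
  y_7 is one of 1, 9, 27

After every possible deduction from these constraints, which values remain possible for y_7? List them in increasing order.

1, 9, 27

The 7 variables together cover exactly {1, 9, 10, 14, 15, 18, 27} — 7 values for 7 variables — and 18 appears only in y_5's list, so y_5 = 18.
The 6 still-open variables draw from only 6 values {1, 9, 10, 14, 15, 27}, so each is used; only y_1 can be 10, hence y_1 = 10.
y_2, y_6, y_7 between them cover only {1, 9, 27} — a naked triple. Remove those values from y_4.
No further eliminations apply; y_7 can still be any of 1, 9, 27.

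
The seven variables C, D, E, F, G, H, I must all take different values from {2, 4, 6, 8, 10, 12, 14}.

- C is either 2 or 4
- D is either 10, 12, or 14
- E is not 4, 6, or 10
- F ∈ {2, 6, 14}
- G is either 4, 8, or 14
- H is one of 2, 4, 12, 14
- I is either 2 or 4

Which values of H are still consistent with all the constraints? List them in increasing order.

12, 14

The 7 variables draw from only 7 values {2, 4, 6, 8, 10, 12, 14}, so each is used; only F can be 6, hence F = 6.
The 6 still-open variables draw from only 6 values {2, 4, 8, 10, 12, 14}, so each is used; only D can be 10, hence D = 10.
C and I between them cover only {2, 4} — a naked pair. Remove those values from E, G, H.
No further eliminations apply; H can still be any of 12, 14.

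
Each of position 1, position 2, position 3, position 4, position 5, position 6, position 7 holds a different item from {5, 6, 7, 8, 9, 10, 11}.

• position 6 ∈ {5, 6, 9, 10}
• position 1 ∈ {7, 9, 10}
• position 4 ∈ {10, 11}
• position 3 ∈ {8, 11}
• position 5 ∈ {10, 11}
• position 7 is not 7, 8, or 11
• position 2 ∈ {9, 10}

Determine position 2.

9

The 7 variables together cover exactly {5, 6, 7, 8, 9, 10, 11} — 7 values for 7 variables — and 7 appears only in position 1's list, so position 1 = 7.
Among the 6 still-open variables, 8 fits only position 3 (and all 6 values in {5, 6, 8, 9, 10, 11} must be used), so position 3 = 8.
position 4 and position 5 share exactly the 2 values {10, 11}; by pigeonhole those values go to them, so strike 10, 11 from position 2, position 6, position 7.
So position 2 = 9.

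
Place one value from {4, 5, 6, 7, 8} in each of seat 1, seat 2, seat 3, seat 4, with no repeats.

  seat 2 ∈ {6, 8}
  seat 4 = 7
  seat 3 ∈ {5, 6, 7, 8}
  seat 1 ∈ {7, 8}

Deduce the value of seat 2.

6

seat 4 has just one choice, so seat 4 = 7. Remove 7 from seat 1, seat 3.
That leaves seat 1 = 8. So seat 2, seat 3 can't be 8.
So seat 2 = 6.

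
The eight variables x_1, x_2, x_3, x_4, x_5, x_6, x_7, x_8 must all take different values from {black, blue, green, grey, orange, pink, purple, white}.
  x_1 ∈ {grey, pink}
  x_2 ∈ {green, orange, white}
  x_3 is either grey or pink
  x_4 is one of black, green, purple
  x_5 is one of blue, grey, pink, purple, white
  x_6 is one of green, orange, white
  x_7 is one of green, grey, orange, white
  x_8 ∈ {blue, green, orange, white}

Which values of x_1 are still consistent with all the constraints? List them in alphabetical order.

grey, pink

The 8 variables draw from only 8 values {black, blue, green, grey, orange, pink, purple, white}, so each is used; only x_4 can be black, hence x_4 = black.
Among the 7 still-open variables, purple fits only x_5 (and all 7 values in {blue, green, grey, orange, pink, purple, white} must be used), so x_5 = purple.
The 6 still-open variables draw from only 6 values {blue, green, grey, orange, pink, white}, so each is used; only x_8 can be blue, hence x_8 = blue.
x_1 and x_3 between them cover only {grey, pink} — a naked pair. Remove those values from x_7.
No further eliminations apply; x_1 can still be any of grey, pink.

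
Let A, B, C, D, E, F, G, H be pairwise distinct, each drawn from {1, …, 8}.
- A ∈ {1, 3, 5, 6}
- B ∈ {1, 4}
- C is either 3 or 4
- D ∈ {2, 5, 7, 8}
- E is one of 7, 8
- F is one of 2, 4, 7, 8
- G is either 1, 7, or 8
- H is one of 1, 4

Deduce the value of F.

Among the 8 variables, 6 fits only A (and all 8 values in {1, 2, 3, 4, 5, 6, 7, 8} must be used), so A = 6.
Among the 7 still-open variables, 3 fits only C (and all 7 values in {1, 2, 3, 4, 5, 7, 8} must be used), so C = 3.
The 6 still-open variables together cover exactly {1, 2, 4, 5, 7, 8} — 6 values for 6 variables — and 5 appears only in D's list, so D = 5.
Among the 5 still-open variables, 2 fits only F (and all 5 values in {1, 2, 4, 7, 8} must be used), so F = 2.

2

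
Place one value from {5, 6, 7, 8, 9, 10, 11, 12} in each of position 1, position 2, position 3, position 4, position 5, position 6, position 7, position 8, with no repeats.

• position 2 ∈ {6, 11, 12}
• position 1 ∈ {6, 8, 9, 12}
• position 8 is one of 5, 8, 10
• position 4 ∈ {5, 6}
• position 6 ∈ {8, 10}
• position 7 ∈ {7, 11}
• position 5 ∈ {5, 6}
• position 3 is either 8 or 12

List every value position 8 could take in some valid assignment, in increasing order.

8, 10

The 8 variables draw from only 8 values {5, 6, 7, 8, 9, 10, 11, 12}, so each is used; only position 7 can be 7, hence position 7 = 7.
The 7 still-open variables together cover exactly {5, 6, 8, 9, 10, 11, 12} — 7 values for 7 variables — and 9 appears only in position 1's list, so position 1 = 9.
The 6 still-open variables draw from only 6 values {5, 6, 8, 10, 11, 12}, so each is used; only position 2 can be 11, hence position 2 = 11.
The 5 still-open variables together cover exactly {5, 6, 8, 10, 12} — 5 values for 5 variables — and 12 appears only in position 3's list, so position 3 = 12.
The 2 variables position 4 and position 5 are confined to {5, 6}, which locks those values in; drop them from position 8.
No further eliminations apply; position 8 can still be any of 8, 10.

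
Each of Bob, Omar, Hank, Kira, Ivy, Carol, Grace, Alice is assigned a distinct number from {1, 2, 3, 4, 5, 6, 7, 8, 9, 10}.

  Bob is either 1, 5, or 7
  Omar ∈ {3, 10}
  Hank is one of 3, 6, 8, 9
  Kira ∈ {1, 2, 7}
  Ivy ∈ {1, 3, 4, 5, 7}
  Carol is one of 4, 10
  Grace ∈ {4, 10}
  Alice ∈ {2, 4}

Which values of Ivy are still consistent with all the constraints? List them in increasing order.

The 2 variables Carol and Grace are confined to {4, 10}, which locks those values in; drop them from Omar, Ivy, Alice.
Omar must be 3 (only option left). So Hank, Ivy can't be 3.
Alice's domain is down to {2}, so Alice = 2. So Kira can't be 2.
No further eliminations apply; Ivy can still be any of 1, 5, 7.

1, 5, 7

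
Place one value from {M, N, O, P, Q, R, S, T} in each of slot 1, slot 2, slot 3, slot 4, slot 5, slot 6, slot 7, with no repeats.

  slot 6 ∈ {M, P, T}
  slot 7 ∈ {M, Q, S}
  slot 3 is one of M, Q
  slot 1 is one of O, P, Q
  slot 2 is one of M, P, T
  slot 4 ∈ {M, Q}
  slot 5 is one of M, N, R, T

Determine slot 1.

slot 3 and slot 4 share exactly the 2 values {M, Q}; by pigeonhole those values go to them, so strike M, Q from slot 1, slot 2, slot 5, slot 6, slot 7.
slot 7 must be S (only option left).
slot 2 and slot 6 between them cover only {P, T} — a naked pair. Remove those values from slot 1, slot 5.
So slot 1 = O.

O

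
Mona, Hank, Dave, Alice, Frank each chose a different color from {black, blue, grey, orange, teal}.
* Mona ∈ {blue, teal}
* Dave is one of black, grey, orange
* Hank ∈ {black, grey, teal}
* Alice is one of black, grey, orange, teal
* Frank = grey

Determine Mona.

Frank must be grey (only option left). Strike grey from Hank, Dave, Alice.
The 4 still-open variables together cover exactly {black, blue, orange, teal} — 4 values for 4 variables — and blue appears only in Mona's list, so Mona = blue.

blue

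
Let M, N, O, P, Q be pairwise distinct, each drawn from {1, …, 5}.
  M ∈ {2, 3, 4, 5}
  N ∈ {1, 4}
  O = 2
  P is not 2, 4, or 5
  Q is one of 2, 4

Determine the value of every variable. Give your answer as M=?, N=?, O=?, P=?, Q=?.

O's domain is down to {2}, so O = 2. Eliminate 2 elsewhere: M, Q.
Q must be 4 (only option left). Eliminate 4 elsewhere: M, N.
N's domain is down to {1}, so N = 1. Strike 1 from P.
P's domain is down to {3}, so P = 3. Eliminate 3 elsewhere: M.
M must be 5 (only option left).

M=5, N=1, O=2, P=3, Q=4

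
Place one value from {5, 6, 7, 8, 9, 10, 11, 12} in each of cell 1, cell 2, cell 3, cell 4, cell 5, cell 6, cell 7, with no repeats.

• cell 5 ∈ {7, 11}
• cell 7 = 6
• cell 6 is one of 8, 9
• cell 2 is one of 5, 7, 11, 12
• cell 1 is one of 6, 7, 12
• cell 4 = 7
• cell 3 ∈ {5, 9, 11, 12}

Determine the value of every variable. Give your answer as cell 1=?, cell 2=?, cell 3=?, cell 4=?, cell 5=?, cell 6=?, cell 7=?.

cell 1=12, cell 2=5, cell 3=9, cell 4=7, cell 5=11, cell 6=8, cell 7=6

cell 4 must be 7 (only option left). So cell 1, cell 2, cell 5 can't be 7.
cell 5's domain is down to {11}, so cell 5 = 11. Eliminate 11 elsewhere: cell 2, cell 3.
cell 7 must be 6 (only option left). So cell 1 can't be 6.
cell 1 has just one choice, so cell 1 = 12. Remove 12 from cell 2, cell 3.
That leaves cell 2 = 5. Remove 5 from cell 3.
cell 3 has just one choice, so cell 3 = 9. Strike 9 from cell 6.
cell 6 has just one choice, so cell 6 = 8.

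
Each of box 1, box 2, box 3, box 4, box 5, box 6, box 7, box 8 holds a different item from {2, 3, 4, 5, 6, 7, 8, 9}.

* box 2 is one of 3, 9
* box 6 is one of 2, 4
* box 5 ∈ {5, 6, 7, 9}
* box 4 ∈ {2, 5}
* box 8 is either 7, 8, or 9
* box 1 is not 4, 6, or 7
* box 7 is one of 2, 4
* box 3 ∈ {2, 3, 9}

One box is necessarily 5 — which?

box 4

Among the 8 variables, 6 fits only box 5 (and all 8 values in {2, 3, 4, 5, 6, 7, 8, 9} must be used), so box 5 = 6.
Among the 7 still-open variables, 7 fits only box 8 (and all 7 values in {2, 3, 4, 5, 7, 8, 9} must be used), so box 8 = 7.
The 6 still-open variables draw from only 6 values {2, 3, 4, 5, 8, 9}, so each is used; only box 1 can be 8, hence box 1 = 8.
The 5 still-open variables draw from only 5 values {2, 3, 4, 5, 9}, so each is used; only box 4 can be 5, hence box 4 = 5.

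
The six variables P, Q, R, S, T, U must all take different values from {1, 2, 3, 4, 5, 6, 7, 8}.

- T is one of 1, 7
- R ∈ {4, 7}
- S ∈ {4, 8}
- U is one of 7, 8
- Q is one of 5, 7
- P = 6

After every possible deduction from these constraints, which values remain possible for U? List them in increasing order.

P has just one choice, so P = 6.
Among the 5 still-open variables, 1 fits only T (and all 5 values in {1, 4, 5, 7, 8} must be used), so T = 1.
The 4 still-open variables together cover exactly {4, 5, 7, 8} — 4 values for 4 variables — and 5 appears only in Q's list, so Q = 5.
No further eliminations apply; U can still be any of 7, 8.

7, 8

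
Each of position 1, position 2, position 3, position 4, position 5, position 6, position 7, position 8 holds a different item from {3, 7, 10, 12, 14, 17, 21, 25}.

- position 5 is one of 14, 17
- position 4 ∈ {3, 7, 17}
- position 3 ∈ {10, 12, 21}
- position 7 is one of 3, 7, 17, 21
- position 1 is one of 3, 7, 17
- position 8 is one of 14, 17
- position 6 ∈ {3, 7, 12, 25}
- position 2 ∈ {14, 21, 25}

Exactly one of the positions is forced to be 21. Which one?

The 8 variables draw from only 8 values {3, 7, 10, 12, 14, 17, 21, 25}, so each is used; only position 3 can be 10, hence position 3 = 10.
The 7 still-open variables together cover exactly {3, 7, 12, 14, 17, 21, 25} — 7 values for 7 variables — and 12 appears only in position 6's list, so position 6 = 12.
Among the 6 still-open variables, 25 fits only position 2 (and all 6 values in {3, 7, 14, 17, 21, 25} must be used), so position 2 = 25.
The 5 still-open variables together cover exactly {3, 7, 14, 17, 21} — 5 values for 5 variables — and 21 appears only in position 7's list, so position 7 = 21.

position 7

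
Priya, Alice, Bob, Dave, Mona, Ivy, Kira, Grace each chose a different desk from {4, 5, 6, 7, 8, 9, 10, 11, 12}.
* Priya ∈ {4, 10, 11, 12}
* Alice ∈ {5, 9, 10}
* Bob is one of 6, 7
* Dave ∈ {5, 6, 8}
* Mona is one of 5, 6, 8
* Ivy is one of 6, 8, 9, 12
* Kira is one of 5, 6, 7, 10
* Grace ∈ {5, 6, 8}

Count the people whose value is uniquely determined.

4

Dave, Mona, Grace between them cover only {5, 6, 8} — a naked triple. Remove those values from Alice, Bob, Ivy, Kira.
That leaves Bob = 7. Remove 7 from Kira.
Kira's domain is down to {10}, so Kira = 10. So Priya, Alice can't be 10.
That leaves Alice = 9. Remove 9 from Ivy.
That leaves Ivy = 12. Strike 12 from Priya.
Determined: Alice=9, Bob=7, Ivy=12, Kira=10. The other people each still have more than one consistent value. That makes 4.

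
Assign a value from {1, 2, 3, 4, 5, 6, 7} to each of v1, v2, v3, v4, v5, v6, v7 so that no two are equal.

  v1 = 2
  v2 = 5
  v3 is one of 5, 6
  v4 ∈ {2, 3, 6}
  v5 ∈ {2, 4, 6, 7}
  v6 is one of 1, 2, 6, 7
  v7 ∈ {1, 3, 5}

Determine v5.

v1 must be 2 (only option left). Eliminate 2 elsewhere: v4, v5, v6.
v2 has just one choice, so v2 = 5. So v3, v7 can't be 5.
v3's domain is down to {6}, so v3 = 6. So v4, v5, v6 can't be 6.
That leaves v4 = 3. Strike 3 from v7.
v7's domain is down to {1}, so v7 = 1. Eliminate 1 elsewhere: v6.
v6's domain is down to {7}, so v6 = 7. Strike 7 from v5.
So v5 = 4.

4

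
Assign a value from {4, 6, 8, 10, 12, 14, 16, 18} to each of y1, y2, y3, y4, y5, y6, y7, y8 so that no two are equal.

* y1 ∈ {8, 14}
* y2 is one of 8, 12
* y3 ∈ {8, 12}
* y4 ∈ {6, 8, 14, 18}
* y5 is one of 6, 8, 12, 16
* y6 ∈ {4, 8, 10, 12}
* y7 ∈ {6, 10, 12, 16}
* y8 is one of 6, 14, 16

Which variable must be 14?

The 8 variables draw from only 8 values {4, 6, 8, 10, 12, 14, 16, 18}, so each is used; only y6 can be 4, hence y6 = 4.
The 7 still-open variables together cover exactly {6, 8, 10, 12, 14, 16, 18} — 7 values for 7 variables — and 10 appears only in y7's list, so y7 = 10.
The 6 still-open variables together cover exactly {6, 8, 12, 14, 16, 18} — 6 values for 6 variables — and 18 appears only in y4's list, so y4 = 18.
y2 and y3 between them cover only {8, 12} — a naked pair. Remove those values from y1, y5.
So 14 goes to y1.

y1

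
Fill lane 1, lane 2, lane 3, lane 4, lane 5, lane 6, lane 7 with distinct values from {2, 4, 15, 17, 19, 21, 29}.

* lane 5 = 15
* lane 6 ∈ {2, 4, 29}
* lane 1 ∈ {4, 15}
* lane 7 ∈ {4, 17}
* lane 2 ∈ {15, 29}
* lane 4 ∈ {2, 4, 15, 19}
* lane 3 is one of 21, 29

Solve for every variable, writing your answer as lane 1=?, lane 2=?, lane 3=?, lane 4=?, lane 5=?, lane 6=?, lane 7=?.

lane 1=4, lane 2=29, lane 3=21, lane 4=19, lane 5=15, lane 6=2, lane 7=17

lane 5's domain is down to {15}, so lane 5 = 15. So lane 1, lane 2, lane 4 can't be 15.
lane 1's domain is down to {4}, so lane 1 = 4. So lane 4, lane 6, lane 7 can't be 4.
lane 2's domain is down to {29}, so lane 2 = 29. Eliminate 29 elsewhere: lane 3, lane 6.
lane 3 has just one choice, so lane 3 = 21.
lane 6 has just one choice, so lane 6 = 2. Eliminate 2 elsewhere: lane 4.
lane 7's domain is down to {17}, so lane 7 = 17.
lane 4's domain is down to {19}, so lane 4 = 19.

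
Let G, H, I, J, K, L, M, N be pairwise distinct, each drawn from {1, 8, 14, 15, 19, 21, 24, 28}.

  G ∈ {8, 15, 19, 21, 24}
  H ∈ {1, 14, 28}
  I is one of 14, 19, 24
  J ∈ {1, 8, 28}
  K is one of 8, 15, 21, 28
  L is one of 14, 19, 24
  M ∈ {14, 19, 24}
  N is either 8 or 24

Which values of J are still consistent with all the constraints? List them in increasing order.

1, 28

I, L, M between them cover only {14, 19, 24} — a naked triple. Remove those values from G, H, N.
N's domain is down to {8}, so N = 8. Remove 8 from G, J, K.
The 2 variables H and J are confined to {1, 28}, which locks those values in; drop them from K.
No further eliminations apply; J can still be any of 1, 28.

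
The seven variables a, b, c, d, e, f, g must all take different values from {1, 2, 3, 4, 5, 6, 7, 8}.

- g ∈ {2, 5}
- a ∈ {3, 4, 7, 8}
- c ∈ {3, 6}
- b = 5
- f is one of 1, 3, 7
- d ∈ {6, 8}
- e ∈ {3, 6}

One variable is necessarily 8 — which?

b's domain is down to {5}, so b = 5. Eliminate 5 elsewhere: g.
g has just one choice, so g = 2.
The 2 variables c and e are confined to {3, 6}, which locks those values in; drop them from a, d, f.
So 8 goes to d.

d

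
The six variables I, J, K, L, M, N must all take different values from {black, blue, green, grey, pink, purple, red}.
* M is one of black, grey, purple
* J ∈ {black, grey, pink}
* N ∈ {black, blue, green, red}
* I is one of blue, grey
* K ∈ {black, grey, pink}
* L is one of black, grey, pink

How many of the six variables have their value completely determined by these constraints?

J, K, L between them cover only {black, grey, pink} — a naked triple. Remove those values from I, M, N.
That leaves I = blue. Eliminate blue elsewhere: N.
M must be purple (only option left).
Determined: I=blue, M=purple. The other variables each still have more than one consistent value. That makes 2.

2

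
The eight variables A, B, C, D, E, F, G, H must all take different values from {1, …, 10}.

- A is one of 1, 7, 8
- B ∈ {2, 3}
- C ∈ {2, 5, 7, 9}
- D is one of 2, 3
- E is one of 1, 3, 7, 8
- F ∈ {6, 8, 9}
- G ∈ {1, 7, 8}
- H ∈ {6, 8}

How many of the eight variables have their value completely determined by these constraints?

Among the 8 variables, 5 fits only C (and all 8 values in {1, 2, 3, 5, 6, 7, 8, 9} must be used), so C = 5.
The 7 still-open variables draw from only 7 values {1, 2, 3, 6, 7, 8, 9}, so each is used; only F can be 9, hence F = 9.
The 6 still-open variables draw from only 6 values {1, 2, 3, 6, 7, 8}, so each is used; only H can be 6, hence H = 6.
The 2 variables B and D are confined to {2, 3}, which locks those values in; drop them from E.
Determined: C=5, F=9, H=6. The other variables each still have more than one consistent value. That makes 3.

3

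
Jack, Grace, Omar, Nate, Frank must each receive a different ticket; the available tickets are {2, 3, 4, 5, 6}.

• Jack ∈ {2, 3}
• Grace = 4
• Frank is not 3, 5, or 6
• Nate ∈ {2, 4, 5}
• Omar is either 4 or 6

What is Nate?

5

Grace's domain is down to {4}, so Grace = 4. Eliminate 4 elsewhere: Omar, Nate, Frank.
Omar must be 6 (only option left).
Frank has just one choice, so Frank = 2. Strike 2 from Jack, Nate.
So Nate = 5.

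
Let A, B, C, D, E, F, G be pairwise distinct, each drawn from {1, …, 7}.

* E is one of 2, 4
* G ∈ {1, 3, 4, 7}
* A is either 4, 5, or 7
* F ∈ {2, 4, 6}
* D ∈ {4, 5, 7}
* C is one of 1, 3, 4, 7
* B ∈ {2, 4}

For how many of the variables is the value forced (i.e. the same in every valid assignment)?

1

The 7 variables together cover exactly {1, 2, 3, 4, 5, 6, 7} — 7 values for 7 variables — and 6 appears only in F's list, so F = 6.
B and E share exactly the 2 values {2, 4}; by pigeonhole those values go to them, so strike 2, 4 from A, C, D, G.
The 2 variables A and D are confined to {5, 7}, which locks those values in; drop them from C, G.
Determined: F=6. The other variables each still have more than one consistent value. That makes 1.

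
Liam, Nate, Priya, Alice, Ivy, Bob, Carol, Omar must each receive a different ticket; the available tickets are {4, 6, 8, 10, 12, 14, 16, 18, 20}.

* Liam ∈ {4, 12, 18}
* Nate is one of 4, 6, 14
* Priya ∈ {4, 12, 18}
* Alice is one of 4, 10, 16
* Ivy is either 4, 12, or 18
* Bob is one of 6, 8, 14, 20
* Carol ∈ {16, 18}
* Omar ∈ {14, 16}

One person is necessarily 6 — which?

Nate

Liam, Priya, Ivy share exactly the 3 values {4, 12, 18}; by pigeonhole those values go to them, so strike 4, 12, 18 from Nate, Alice, Carol.
That leaves Carol = 16. Strike 16 from Alice, Omar.
That leaves Omar = 14. Remove 14 from Nate, Bob.
So 6 goes to Nate.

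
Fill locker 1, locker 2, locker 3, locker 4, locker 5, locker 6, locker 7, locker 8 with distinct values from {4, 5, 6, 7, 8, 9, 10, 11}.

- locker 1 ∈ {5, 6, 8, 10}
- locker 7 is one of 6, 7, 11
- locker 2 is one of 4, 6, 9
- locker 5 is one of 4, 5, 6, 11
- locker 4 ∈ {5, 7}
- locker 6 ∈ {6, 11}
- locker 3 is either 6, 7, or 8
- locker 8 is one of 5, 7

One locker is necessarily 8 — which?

locker 3

The 8 variables draw from only 8 values {4, 5, 6, 7, 8, 9, 10, 11}, so each is used; only locker 2 can be 9, hence locker 2 = 9.
The 7 still-open variables draw from only 7 values {4, 5, 6, 7, 8, 10, 11}, so each is used; only locker 5 can be 4, hence locker 5 = 4.
The 6 still-open variables draw from only 6 values {5, 6, 7, 8, 10, 11}, so each is used; only locker 1 can be 10, hence locker 1 = 10.
Among the 5 still-open variables, 8 fits only locker 3 (and all 5 values in {5, 6, 7, 8, 11} must be used), so locker 3 = 8.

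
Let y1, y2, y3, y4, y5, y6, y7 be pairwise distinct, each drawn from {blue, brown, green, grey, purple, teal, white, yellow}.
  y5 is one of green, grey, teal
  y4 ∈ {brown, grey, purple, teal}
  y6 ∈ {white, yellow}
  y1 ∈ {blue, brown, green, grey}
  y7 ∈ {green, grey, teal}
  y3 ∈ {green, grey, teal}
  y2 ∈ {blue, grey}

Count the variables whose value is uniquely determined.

3

The 3 variables y3, y5, y7 are confined to {green, grey, teal}, which locks those values in; drop them from y1, y2, y4.
y2 has just one choice, so y2 = blue. Remove blue from y1.
y1 must be brown (only option left). Strike brown from y4.
y4 must be purple (only option left).
Determined: y1=brown, y2=blue, y4=purple. The other variables each still have more than one consistent value. That makes 3.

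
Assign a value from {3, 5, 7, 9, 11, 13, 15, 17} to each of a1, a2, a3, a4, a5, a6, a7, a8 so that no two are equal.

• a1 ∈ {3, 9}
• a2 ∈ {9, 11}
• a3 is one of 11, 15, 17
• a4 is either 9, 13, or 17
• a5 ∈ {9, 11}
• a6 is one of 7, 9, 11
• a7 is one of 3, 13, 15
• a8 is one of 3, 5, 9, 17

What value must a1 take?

The 8 variables together cover exactly {3, 5, 7, 9, 11, 13, 15, 17} — 8 values for 8 variables — and 5 appears only in a8's list, so a8 = 5.
The 7 still-open variables draw from only 7 values {3, 7, 9, 11, 13, 15, 17}, so each is used; only a6 can be 7, hence a6 = 7.
The 2 variables a2 and a5 are confined to {9, 11}, which locks those values in; drop them from a1, a3, a4.
So a1 = 3.

3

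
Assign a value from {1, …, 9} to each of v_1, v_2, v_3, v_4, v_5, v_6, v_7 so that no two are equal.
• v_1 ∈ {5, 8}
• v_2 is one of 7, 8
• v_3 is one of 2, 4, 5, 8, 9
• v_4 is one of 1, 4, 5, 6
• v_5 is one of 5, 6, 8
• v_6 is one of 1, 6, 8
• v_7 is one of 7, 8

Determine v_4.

4

v_2 and v_7 between them cover only {7, 8} — a naked pair. Remove those values from v_1, v_3, v_5, v_6.
v_1 must be 5 (only option left). Strike 5 from v_3, v_4, v_5.
That leaves v_5 = 6. Strike 6 from v_4, v_6.
v_6 must be 1 (only option left). Eliminate 1 elsewhere: v_4.
So v_4 = 4.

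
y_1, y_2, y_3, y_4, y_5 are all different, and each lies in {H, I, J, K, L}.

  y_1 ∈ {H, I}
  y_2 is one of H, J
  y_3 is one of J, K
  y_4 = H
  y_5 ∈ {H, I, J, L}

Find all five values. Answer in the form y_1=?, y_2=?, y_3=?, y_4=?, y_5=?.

y_1=I, y_2=J, y_3=K, y_4=H, y_5=L

y_4 has just one choice, so y_4 = H. Strike H from y_1, y_2, y_5.
That leaves y_1 = I. Remove I from y_5.
y_2 must be J (only option left). Eliminate J elsewhere: y_3, y_5.
y_3's domain is down to {K}, so y_3 = K.
That leaves y_5 = L.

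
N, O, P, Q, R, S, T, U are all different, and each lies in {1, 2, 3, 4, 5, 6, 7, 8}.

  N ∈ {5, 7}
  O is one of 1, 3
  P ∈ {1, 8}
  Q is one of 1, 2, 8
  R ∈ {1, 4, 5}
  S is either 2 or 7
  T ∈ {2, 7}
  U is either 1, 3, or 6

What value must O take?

Among the 8 variables, 4 fits only R (and all 8 values in {1, 2, 3, 4, 5, 6, 7, 8} must be used), so R = 4.
The 7 still-open variables draw from only 7 values {1, 2, 3, 5, 6, 7, 8}, so each is used; only N can be 5, hence N = 5.
The 6 still-open variables together cover exactly {1, 2, 3, 6, 7, 8} — 6 values for 6 variables — and 6 appears only in U's list, so U = 6.
The 5 still-open variables draw from only 5 values {1, 2, 3, 7, 8}, so each is used; only O can be 3, hence O = 3.

3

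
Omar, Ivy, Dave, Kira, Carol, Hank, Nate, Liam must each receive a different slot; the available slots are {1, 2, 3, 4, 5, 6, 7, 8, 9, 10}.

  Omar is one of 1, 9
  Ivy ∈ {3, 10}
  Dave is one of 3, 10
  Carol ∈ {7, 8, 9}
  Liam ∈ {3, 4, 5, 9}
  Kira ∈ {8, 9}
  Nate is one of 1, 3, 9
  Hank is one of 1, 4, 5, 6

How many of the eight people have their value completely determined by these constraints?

Ivy and Dave between them cover only {3, 10} — a naked pair. Remove those values from Nate, Liam.
Omar and Nate between them cover only {1, 9} — a naked pair. Remove those values from Kira, Carol, Hank, Liam.
Kira's domain is down to {8}, so Kira = 8. So Carol can't be 8.
That leaves Carol = 7.
Determined: Kira=8, Carol=7. The other people each still have more than one consistent value. That makes 2.

2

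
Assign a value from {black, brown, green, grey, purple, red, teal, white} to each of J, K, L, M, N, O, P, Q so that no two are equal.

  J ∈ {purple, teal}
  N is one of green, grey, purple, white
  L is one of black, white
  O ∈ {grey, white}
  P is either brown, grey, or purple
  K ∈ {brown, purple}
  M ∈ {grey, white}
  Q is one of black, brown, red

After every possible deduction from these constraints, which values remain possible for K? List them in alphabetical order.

Among the 8 variables, green fits only N (and all 8 values in {black, brown, green, grey, purple, red, teal, white} must be used), so N = green.
The 7 still-open variables together cover exactly {black, brown, grey, purple, red, teal, white} — 7 values for 7 variables — and red appears only in Q's list, so Q = red.
Among the 6 still-open variables, black fits only L (and all 6 values in {black, brown, grey, purple, teal, white} must be used), so L = black.
Among the 5 still-open variables, teal fits only J (and all 5 values in {brown, grey, purple, teal, white} must be used), so J = teal.
M and O between them cover only {grey, white} — a naked pair. Remove those values from P.
No further eliminations apply; K can still be any of brown, purple.

brown, purple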